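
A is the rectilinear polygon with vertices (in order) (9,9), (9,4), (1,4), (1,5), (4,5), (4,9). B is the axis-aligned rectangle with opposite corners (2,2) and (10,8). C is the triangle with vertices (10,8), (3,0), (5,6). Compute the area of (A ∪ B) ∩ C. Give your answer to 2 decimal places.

11.92

The region (A ∪ B) ∩ C is the polygon with vertices (3.667,2), (5,6), (10,8), (4.75,2).
By the shoelace formula its area is 11.92.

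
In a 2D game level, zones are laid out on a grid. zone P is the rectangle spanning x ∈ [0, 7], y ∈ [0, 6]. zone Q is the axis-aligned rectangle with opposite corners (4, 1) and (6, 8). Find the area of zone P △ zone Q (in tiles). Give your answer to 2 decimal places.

36.00

|zone P∩zone Q|: x∈[4,6], y∈[1,6] → 2·5 = 10.
|zone P △ zone Q| = |zone P| + |zone Q| − 2·|zone P∩zone Q| = 42 + 14 − 20 = 36.00.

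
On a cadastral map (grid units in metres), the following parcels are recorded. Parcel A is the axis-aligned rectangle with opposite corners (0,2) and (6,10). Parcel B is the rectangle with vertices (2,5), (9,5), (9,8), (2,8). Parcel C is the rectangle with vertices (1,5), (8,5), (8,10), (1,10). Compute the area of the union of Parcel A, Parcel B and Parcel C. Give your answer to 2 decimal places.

61.00

By inclusion–exclusion:
Individual areas: |Parcel A| = 48, |Parcel B| = 21, |Parcel C| = 35.
|Parcel A∩Parcel B|: x∈[2,6], y∈[5,8] → 4·3 = 12.
|Parcel A∩Parcel C|: x∈[1,6], y∈[5,10] → 5·5 = 25.
|Parcel B∩Parcel C|: x∈[2,8], y∈[5,8] → 6·3 = 18.
|Parcel A∩Parcel B∩Parcel C| = 12.
|Parcel A ∪ Parcel B ∪ Parcel C| = 104 − 55 + 12 = 61.00.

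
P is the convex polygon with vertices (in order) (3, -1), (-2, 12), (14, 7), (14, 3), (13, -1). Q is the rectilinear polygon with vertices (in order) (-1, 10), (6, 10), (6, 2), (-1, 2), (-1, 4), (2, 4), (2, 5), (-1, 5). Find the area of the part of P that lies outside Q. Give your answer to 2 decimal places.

89.55

|P| = 133.5, |P∩Q| = 43.9538.
|P ∖ Q| = |P| − |P∩Q| = 133.5 − 43.9538 = 89.55.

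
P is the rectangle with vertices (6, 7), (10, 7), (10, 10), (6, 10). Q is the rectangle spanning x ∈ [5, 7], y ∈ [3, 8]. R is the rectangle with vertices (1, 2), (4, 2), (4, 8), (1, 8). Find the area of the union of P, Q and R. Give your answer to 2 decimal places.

By inclusion–exclusion:
Individual areas: |P| = 12, |Q| = 10, |R| = 18.
|P∩Q|: x∈[6,7], y∈[7,8] → 1·1 = 1.
|P∩R| = 0 (no overlap).
|Q∩R| = 0 (no overlap).
|P∩Q∩R| = 0.
|P ∪ Q ∪ R| = 40 − 1 + 0 = 39.00.

39.00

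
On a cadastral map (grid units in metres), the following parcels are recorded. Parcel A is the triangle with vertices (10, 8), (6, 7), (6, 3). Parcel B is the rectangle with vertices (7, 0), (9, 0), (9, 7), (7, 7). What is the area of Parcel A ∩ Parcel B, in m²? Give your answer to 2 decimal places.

3.00

The intersection is the polygon with vertices (7,4.25), (7,7), (9,7), (9,6.75).
By the shoelace formula its area is 3.00.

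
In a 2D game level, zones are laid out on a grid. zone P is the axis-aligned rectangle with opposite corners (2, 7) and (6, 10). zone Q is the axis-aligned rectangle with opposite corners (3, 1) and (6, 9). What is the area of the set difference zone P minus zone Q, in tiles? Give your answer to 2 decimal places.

|zone P∩zone Q|: x∈[3,6], y∈[7,9] → 3·2 = 6.
|zone P| = 12.
|zone P ∖ zone Q| = |zone P| − |zone P∩zone Q| = 12 − 6 = 6.00.

6.00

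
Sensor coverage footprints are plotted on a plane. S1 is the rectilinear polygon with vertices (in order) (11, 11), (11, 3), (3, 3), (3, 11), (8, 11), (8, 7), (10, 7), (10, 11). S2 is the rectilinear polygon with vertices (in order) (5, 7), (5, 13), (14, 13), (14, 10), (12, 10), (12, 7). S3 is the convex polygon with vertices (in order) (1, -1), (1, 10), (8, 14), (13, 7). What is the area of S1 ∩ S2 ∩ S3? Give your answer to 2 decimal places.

15.49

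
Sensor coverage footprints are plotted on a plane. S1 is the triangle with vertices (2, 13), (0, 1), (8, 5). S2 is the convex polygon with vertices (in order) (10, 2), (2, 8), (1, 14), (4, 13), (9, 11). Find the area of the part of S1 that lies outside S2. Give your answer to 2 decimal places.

24.36

|S1| = 44, |S1∩S2| = 19.6417.
|S1 ∖ S2| = |S1| − |S1∩S2| = 44 − 19.6417 = 24.36.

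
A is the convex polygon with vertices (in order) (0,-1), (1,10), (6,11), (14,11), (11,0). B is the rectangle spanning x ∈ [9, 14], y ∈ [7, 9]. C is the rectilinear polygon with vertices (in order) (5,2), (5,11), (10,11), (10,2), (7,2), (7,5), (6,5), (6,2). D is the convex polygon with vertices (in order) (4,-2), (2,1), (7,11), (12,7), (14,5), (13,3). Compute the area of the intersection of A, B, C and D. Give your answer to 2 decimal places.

1.90

The intersection is the polygon with vertices (9,9), (9.5,9), (10,8.6), (10,7), (9,7).
By the shoelace formula its area is 1.90.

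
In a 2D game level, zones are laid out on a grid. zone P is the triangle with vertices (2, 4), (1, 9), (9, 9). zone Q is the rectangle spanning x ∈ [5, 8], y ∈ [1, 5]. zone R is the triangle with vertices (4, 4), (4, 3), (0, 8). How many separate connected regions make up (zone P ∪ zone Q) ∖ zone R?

(zone P ∪ zone Q) ∖ zone R splits into 3 disjoint pieces (area 18.3333, area 0.8727, area 12).

3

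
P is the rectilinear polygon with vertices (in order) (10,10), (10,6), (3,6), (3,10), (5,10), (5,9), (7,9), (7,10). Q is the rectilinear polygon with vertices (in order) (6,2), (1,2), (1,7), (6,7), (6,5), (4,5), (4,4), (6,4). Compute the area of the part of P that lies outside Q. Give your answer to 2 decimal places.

23.00

|P| = 26, |P∩Q| = 3.
|P ∖ Q| = |P| − |P∩Q| = 26 − 3 = 23.00.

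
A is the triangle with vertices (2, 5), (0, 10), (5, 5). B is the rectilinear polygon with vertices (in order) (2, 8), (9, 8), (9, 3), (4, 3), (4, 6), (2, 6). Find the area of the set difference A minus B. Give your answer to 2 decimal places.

5.00

|A| = 7.5, |A∩B| = 2.5.
|A ∖ B| = |A| − |A∩B| = 7.5 − 2.5 = 5.00.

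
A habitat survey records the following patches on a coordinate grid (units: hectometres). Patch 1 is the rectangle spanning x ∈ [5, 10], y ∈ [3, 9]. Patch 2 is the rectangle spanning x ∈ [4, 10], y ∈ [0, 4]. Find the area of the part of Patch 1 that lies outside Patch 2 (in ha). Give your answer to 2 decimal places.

25.00

|Patch 1∩Patch 2|: x∈[5,10], y∈[3,4] → 5·1 = 5.
|Patch 1| = 30.
|Patch 1 ∖ Patch 2| = |Patch 1| − |Patch 1∩Patch 2| = 30 − 5 = 25.00.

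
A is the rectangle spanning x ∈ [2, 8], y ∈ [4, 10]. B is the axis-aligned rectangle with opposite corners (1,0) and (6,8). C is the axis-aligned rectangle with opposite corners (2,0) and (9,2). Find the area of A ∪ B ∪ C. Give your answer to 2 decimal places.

By inclusion–exclusion:
Individual areas: |A| = 36, |B| = 40, |C| = 14.
|A∩B|: x∈[2,6], y∈[4,8] → 4·4 = 16.
|A∩C| = 0 (no overlap).
|B∩C|: x∈[2,6], y∈[0,2] → 4·2 = 8.
|A∩B∩C| = 0.
|A ∪ B ∪ C| = 90 − 24 + 0 = 66.00.

66.00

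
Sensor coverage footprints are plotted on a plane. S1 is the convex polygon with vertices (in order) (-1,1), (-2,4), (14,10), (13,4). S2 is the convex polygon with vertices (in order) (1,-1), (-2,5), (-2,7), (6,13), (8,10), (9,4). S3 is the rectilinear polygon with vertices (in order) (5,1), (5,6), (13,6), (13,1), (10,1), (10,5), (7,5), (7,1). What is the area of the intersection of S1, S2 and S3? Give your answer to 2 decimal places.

The intersection is the polygon with vertices (8.833,5), (7,5), (7,2.75), (6.913,2.696), (5,2.286), (5,6), (8.667,6).
By the shoelace formula its area is 8.75.

8.75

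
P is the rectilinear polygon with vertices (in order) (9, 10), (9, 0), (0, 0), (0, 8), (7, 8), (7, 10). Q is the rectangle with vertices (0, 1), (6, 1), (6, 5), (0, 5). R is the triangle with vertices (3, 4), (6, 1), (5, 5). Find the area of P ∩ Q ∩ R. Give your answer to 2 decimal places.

4.50

The intersection is the polygon with vertices (3,4), (5,5), (6,1).
By the shoelace formula its area is 4.50.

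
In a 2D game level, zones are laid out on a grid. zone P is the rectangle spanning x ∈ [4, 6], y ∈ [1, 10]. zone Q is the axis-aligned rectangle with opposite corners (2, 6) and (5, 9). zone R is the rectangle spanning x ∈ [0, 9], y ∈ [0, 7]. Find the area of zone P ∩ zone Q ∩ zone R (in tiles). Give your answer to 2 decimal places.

The intersection is the polygon with vertices (5,6), (4,6), (4,7), (5,7).
By the shoelace formula its area is 1.00.

1.00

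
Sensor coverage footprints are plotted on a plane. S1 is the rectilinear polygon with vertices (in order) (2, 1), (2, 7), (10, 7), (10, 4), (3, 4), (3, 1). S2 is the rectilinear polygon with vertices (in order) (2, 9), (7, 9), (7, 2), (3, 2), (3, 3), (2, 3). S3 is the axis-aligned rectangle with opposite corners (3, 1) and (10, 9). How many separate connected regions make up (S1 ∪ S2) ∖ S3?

1

(S1 ∪ S2) ∖ S3 is a single connected region.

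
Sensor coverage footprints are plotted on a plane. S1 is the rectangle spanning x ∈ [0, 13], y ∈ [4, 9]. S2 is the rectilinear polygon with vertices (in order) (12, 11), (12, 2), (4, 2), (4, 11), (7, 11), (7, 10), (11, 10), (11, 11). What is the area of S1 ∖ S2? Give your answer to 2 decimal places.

25.00

|S1| = 65, |S1∩S2| = 40.
|S1 ∖ S2| = |S1| − |S1∩S2| = 65 − 40 = 25.00.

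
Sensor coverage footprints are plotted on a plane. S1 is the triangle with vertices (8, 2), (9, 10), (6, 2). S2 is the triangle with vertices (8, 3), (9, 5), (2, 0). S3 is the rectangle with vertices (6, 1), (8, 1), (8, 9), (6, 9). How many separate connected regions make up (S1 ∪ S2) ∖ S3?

2

(S1 ∪ S2) ∖ S3 splits into 2 disjoint pieces (area 1.7143, area 3.0343).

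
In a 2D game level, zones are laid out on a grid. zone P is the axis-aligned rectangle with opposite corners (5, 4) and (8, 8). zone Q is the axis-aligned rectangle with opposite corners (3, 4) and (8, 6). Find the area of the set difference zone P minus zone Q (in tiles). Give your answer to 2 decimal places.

6.00

|zone P∩zone Q|: x∈[5,8], y∈[4,6] → 3·2 = 6.
|zone P| = 12.
|zone P ∖ zone Q| = |zone P| − |zone P∩zone Q| = 12 − 6 = 6.00.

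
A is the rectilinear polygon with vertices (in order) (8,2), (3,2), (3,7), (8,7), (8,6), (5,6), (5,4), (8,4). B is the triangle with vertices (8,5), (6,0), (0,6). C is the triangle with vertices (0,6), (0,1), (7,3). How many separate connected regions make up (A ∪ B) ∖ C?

(A ∪ B) ∖ C is a single connected region.

1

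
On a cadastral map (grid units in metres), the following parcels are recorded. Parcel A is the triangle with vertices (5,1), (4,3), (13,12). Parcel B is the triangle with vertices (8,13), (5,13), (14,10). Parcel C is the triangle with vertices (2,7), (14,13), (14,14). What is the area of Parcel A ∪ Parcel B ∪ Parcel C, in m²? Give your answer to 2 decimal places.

23.48

By inclusion–exclusion:
Individual areas: |Parcel A| = 13.5, |Parcel B| = 4.5, |Parcel C| = 6.
|Parcel A∩Parcel B| = 0.0787.
|Parcel A∩Parcel C| = 0.
|Parcel B∩Parcel C| = 0.4427.
|Parcel A∩Parcel B∩Parcel C| = 0.
|Parcel A ∪ Parcel B ∪ Parcel C| = 24 − 0.5213 + 0 = 23.48.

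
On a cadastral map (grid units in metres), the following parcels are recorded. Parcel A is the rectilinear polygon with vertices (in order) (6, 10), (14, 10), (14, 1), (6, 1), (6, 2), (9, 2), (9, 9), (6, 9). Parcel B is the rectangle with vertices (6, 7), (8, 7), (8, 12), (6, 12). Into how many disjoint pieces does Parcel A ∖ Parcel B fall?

1

Parcel A ∖ Parcel B is a single connected region.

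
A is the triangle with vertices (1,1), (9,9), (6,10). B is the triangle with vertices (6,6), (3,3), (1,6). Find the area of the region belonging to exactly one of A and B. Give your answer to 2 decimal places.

14.81

|A| = 16, |B| = 7.5, |A∩B| = 4.3434.
|A △ B| = |A| + |B| − 2·|A∩B| = 16 + 7.5 − 8.6869 = 14.81.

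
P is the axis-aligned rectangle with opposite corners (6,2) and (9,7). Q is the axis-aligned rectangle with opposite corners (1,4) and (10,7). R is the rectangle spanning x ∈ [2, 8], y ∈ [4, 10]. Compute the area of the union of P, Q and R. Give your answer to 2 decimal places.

By inclusion–exclusion:
Individual areas: |P| = 15, |Q| = 27, |R| = 36.
|P∩Q|: x∈[6,9], y∈[4,7] → 3·3 = 9.
|P∩R|: x∈[6,8], y∈[4,7] → 2·3 = 6.
|Q∩R|: x∈[2,8], y∈[4,7] → 6·3 = 18.
|P∩Q∩R| = 6.
|P ∪ Q ∪ R| = 78 − 33 + 6 = 51.00.

51.00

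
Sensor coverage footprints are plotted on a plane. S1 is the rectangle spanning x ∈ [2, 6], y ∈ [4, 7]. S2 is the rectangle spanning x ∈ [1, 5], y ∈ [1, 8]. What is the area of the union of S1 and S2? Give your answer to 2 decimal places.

By inclusion–exclusion:
Individual areas: |S1| = 12, |S2| = 28.
|S1∩S2|: x∈[2,5], y∈[4,7] → 3·3 = 9.
|S1 ∪ S2| = 40 − 9 = 31.00.

31.00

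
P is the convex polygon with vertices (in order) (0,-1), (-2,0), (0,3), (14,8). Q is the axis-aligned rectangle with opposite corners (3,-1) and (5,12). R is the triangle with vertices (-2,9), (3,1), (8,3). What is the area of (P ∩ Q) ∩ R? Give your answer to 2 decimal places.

The region (P ∩ Q) ∩ R is the polygon with vertices (5,2.214), (3.294,1.118), (3,1), (3,4.071), (5,4.786).
By the shoelace formula its area is 5.70.

5.70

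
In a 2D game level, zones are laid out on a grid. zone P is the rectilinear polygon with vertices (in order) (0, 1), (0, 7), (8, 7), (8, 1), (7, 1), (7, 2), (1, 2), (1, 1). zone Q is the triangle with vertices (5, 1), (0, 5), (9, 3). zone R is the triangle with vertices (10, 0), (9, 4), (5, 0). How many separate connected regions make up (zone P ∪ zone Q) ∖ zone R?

1

(zone P ∪ zone Q) ∖ zone R is a single connected region.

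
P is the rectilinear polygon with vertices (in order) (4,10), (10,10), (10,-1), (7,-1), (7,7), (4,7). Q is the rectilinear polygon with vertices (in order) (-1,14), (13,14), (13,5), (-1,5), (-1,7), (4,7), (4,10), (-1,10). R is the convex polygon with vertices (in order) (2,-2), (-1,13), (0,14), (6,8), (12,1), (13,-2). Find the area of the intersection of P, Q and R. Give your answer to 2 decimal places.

5.87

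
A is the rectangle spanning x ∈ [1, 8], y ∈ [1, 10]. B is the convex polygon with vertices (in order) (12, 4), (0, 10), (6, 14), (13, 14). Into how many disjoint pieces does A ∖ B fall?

1

A ∖ B is a single connected region.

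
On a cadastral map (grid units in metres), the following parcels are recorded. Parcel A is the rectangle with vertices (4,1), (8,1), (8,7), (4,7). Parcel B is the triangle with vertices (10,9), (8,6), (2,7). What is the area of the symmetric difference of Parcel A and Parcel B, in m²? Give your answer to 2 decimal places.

|Parcel A| = 24, |Parcel B| = 10, |Parcel A∩Parcel B| = 2.6667.
|Parcel A △ Parcel B| = |Parcel A| + |Parcel B| − 2·|Parcel A∩Parcel B| = 24 + 10 − 5.3333 = 28.67.

28.67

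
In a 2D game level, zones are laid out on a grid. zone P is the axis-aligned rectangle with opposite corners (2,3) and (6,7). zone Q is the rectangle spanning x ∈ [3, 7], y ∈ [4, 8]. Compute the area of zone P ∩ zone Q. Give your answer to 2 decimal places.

9.00

|zone P∩zone Q|: x∈[3,6], y∈[4,7] → 3·3 = 9.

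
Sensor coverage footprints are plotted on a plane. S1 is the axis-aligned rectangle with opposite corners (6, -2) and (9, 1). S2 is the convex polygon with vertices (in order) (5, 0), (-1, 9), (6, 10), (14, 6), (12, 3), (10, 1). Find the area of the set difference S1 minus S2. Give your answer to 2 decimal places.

|S1| = 9, |S1∩S2| = 1.5.
|S1 ∖ S2| = |S1| − |S1∩S2| = 9 − 1.5 = 7.50.

7.50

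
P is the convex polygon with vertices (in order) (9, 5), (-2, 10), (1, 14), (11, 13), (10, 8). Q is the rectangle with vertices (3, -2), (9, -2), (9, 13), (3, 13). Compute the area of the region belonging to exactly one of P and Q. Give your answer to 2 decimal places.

|P| = 71.5, |Q| = 90, |P∩Q| = 39.8182.
|P △ Q| = |P| + |Q| − 2·|P∩Q| = 71.5 + 90 − 79.6364 = 81.86.

81.86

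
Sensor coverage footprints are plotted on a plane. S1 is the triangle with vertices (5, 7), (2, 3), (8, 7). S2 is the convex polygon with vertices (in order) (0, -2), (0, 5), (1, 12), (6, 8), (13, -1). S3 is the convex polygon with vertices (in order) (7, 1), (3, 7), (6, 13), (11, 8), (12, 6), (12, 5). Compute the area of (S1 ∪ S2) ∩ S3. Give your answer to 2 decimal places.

The region (S1 ∪ S2) ∩ S3 is the polygon with vertices (7.195,6.463), (9.74,3.192), (7,1), (3,7), (4.214,9.429), (6,8), (6.778,7), (8,7).
By the shoelace formula its area is 25.05.

25.05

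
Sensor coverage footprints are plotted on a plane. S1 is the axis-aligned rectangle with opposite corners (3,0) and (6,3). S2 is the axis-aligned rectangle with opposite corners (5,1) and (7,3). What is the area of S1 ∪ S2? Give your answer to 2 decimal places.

11.00

By inclusion–exclusion:
Individual areas: |S1| = 9, |S2| = 4.
|S1∩S2|: x∈[5,6], y∈[1,3] → 1·2 = 2.
|S1 ∪ S2| = 13 − 2 = 11.00.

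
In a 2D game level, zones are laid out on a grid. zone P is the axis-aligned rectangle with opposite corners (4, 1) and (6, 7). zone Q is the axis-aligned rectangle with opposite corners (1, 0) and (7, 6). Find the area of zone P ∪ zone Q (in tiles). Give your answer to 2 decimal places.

By inclusion–exclusion:
Individual areas: |zone P| = 12, |zone Q| = 36.
|zone P∩zone Q|: x∈[4,6], y∈[1,6] → 2·5 = 10.
|zone P ∪ zone Q| = 48 − 10 = 38.00.

38.00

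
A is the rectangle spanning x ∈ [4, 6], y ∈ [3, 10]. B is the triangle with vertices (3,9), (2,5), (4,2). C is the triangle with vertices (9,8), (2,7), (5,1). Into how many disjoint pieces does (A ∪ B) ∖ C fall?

3

(A ∪ B) ∖ C splits into 3 disjoint pieces (area 5.1429, area 2.5667, area 0.6885).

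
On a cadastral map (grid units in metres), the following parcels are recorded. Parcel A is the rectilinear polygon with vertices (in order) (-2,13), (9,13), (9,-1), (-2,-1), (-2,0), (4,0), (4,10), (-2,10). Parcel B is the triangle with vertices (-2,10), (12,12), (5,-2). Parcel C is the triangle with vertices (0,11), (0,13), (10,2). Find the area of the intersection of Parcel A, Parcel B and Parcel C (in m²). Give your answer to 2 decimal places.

4.02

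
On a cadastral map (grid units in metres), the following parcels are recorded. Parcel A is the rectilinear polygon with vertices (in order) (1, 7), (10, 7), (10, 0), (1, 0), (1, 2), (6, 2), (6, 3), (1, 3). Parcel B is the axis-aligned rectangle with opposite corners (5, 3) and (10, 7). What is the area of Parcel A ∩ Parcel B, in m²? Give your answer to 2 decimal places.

The intersection is the polygon with vertices (10,7), (10,3), (6,3), (5,3), (5,7).
By the shoelace formula its area is 20.00.

20.00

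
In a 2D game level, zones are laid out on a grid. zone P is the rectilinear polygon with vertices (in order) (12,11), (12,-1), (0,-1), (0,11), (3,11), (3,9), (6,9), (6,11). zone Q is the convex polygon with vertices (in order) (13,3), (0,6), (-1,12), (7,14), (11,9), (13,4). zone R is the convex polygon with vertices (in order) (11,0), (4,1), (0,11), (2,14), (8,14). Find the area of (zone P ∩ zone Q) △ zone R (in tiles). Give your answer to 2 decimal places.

76.59

|zone P ∩ zone Q| = 65.7654.
|(zone P ∩ zone Q) ∩ zone R| = 45.8394.
|(zone P ∩ zone Q) △ zone R| = 65.7654 + 102.5 − 91.6788 = 76.59.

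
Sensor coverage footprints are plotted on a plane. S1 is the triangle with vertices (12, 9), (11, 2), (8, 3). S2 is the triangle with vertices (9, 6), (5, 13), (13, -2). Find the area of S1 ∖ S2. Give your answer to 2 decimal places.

|S1| = 11, |S1∩S2| = 0.5564.
|S1 ∖ S2| = |S1| − |S1∩S2| = 11 − 0.5564 = 10.44.

10.44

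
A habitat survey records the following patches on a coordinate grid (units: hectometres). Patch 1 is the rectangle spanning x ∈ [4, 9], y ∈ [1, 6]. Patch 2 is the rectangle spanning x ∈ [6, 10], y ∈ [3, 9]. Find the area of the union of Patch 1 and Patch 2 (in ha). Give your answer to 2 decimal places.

By inclusion–exclusion:
Individual areas: |Patch 1| = 25, |Patch 2| = 24.
|Patch 1∩Patch 2|: x∈[6,9], y∈[3,6] → 3·3 = 9.
|Patch 1 ∪ Patch 2| = 49 − 9 = 40.00.

40.00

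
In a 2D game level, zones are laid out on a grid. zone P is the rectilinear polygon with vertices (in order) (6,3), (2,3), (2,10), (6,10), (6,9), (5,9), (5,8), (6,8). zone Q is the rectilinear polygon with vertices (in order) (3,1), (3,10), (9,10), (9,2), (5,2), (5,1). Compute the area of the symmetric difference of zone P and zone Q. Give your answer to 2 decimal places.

|zone P| = 27, |zone Q| = 50, |zone P∩zone Q| = 20.
|zone P △ zone Q| = |zone P| + |zone Q| − 2·|zone P∩zone Q| = 27 + 50 − 40 = 37.00.

37.00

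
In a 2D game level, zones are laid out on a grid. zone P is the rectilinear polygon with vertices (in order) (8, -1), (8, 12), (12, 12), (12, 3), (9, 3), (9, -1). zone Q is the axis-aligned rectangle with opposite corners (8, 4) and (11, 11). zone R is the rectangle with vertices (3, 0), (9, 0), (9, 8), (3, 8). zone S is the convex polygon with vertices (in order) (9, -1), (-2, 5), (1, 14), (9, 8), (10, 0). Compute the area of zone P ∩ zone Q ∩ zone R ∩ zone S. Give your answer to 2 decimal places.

4.00

The intersection is the polygon with vertices (8,8), (9,8), (9,4), (8,4).
By the shoelace formula its area is 4.00.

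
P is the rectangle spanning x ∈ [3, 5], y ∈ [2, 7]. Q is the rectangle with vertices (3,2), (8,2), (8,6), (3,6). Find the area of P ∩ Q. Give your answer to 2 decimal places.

8.00

|P∩Q|: x∈[3,5], y∈[2,6] → 2·4 = 8.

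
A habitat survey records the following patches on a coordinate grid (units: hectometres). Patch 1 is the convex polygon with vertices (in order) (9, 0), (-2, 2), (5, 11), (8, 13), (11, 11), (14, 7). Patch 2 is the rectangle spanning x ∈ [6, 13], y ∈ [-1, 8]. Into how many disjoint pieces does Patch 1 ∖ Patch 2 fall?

1

Patch 1 ∖ Patch 2 is a single connected region.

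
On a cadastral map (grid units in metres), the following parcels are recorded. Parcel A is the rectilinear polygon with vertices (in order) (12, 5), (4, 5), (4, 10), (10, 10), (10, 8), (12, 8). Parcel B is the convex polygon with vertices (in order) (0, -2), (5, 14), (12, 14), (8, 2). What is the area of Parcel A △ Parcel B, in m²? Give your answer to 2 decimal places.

|Parcel A| = 36, |Parcel B| = 96, |Parcel A∩Parcel B| = 28.5.
|Parcel A △ Parcel B| = |Parcel A| + |Parcel B| − 2·|Parcel A∩Parcel B| = 36 + 96 − 57 = 75.00.

75.00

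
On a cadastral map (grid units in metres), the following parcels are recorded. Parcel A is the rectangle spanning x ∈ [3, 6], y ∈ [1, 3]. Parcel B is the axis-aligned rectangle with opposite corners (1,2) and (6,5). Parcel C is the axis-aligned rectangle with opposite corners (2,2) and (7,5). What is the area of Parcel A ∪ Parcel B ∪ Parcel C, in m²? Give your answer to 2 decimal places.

By inclusion–exclusion:
Individual areas: |Parcel A| = 6, |Parcel B| = 15, |Parcel C| = 15.
|Parcel A∩Parcel B|: x∈[3,6], y∈[2,3] → 3·1 = 3.
|Parcel A∩Parcel C|: x∈[3,6], y∈[2,3] → 3·1 = 3.
|Parcel B∩Parcel C|: x∈[2,6], y∈[2,5] → 4·3 = 12.
|Parcel A∩Parcel B∩Parcel C| = 3.
|Parcel A ∪ Parcel B ∪ Parcel C| = 36 − 18 + 3 = 21.00.

21.00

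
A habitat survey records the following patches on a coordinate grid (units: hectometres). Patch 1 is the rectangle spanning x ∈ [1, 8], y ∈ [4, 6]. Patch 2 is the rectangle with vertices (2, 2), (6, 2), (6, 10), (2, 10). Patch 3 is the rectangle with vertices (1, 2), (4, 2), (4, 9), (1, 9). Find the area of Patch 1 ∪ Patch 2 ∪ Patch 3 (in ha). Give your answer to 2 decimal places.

43.00

By inclusion–exclusion:
Individual areas: |Patch 1| = 14, |Patch 2| = 32, |Patch 3| = 21.
|Patch 1∩Patch 2|: x∈[2,6], y∈[4,6] → 4·2 = 8.
|Patch 1∩Patch 3|: x∈[1,4], y∈[4,6] → 3·2 = 6.
|Patch 2∩Patch 3|: x∈[2,4], y∈[2,9] → 2·7 = 14.
|Patch 1∩Patch 2∩Patch 3| = 4.
|Patch 1 ∪ Patch 2 ∪ Patch 3| = 67 − 28 + 4 = 43.00.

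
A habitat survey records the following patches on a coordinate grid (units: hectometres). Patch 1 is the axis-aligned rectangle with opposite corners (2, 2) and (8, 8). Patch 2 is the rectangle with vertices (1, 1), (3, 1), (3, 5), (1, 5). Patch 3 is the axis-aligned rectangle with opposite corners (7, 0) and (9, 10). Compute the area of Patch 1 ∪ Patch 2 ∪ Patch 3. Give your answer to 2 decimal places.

By inclusion–exclusion:
Individual areas: |Patch 1| = 36, |Patch 2| = 8, |Patch 3| = 20.
|Patch 1∩Patch 2|: x∈[2,3], y∈[2,5] → 1·3 = 3.
|Patch 1∩Patch 3|: x∈[7,8], y∈[2,8] → 1·6 = 6.
|Patch 2∩Patch 3| = 0 (no overlap).
|Patch 1∩Patch 2∩Patch 3| = 0.
|Patch 1 ∪ Patch 2 ∪ Patch 3| = 64 − 9 + 0 = 55.00.

55.00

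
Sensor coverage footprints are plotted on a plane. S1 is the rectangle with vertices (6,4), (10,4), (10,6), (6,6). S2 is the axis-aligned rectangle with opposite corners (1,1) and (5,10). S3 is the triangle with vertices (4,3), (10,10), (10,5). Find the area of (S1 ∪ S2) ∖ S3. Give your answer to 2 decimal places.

37.27

|S1 ∪ S2| = 44.
|(S1 ∪ S2) ∩ S3| = 6.7262.
|(S1 ∪ S2) ∖ S3| = 44 − 6.7262 = 37.27.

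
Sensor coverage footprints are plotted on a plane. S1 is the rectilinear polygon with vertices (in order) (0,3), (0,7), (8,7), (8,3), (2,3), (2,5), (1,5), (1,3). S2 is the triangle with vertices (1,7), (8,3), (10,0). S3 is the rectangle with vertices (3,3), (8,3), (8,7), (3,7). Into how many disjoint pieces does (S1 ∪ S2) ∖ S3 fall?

2

(S1 ∪ S2) ∖ S3 splits into 2 disjoint pieces (area 10, area 2.7857).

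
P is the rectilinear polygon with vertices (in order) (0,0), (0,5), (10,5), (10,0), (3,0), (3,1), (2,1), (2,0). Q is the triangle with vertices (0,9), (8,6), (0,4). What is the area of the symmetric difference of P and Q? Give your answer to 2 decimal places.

|P| = 49, |Q| = 20, |P∩Q| = 2.
|P △ Q| = |P| + |Q| − 2·|P∩Q| = 49 + 20 − 4 = 65.00.

65.00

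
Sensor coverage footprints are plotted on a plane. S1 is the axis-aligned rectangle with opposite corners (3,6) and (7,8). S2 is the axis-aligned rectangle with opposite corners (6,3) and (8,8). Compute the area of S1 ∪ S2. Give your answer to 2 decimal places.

By inclusion–exclusion:
Individual areas: |S1| = 8, |S2| = 10.
|S1∩S2|: x∈[6,7], y∈[6,8] → 1·2 = 2.
|S1 ∪ S2| = 18 − 2 = 16.00.

16.00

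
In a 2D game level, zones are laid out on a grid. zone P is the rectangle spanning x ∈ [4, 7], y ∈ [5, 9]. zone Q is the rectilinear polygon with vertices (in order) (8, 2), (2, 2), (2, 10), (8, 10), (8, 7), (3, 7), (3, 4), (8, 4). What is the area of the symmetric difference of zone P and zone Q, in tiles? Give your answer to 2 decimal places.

|zone P| = 12, |zone Q| = 33, |zone P∩zone Q| = 6.
|zone P △ zone Q| = |zone P| + |zone Q| − 2·|zone P∩zone Q| = 12 + 33 − 12 = 33.00.

33.00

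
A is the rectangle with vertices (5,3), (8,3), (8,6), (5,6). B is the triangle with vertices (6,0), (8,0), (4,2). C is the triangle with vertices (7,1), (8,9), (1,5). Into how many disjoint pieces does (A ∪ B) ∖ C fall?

(A ∪ B) ∖ C splits into 2 disjoint pieces (area 1.6875, area 2).

2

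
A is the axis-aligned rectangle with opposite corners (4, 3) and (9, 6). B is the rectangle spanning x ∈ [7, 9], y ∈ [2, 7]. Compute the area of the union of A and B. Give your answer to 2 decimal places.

By inclusion–exclusion:
Individual areas: |A| = 15, |B| = 10.
|A∩B|: x∈[7,9], y∈[3,6] → 2·3 = 6.
|A ∪ B| = 25 − 6 = 19.00.

19.00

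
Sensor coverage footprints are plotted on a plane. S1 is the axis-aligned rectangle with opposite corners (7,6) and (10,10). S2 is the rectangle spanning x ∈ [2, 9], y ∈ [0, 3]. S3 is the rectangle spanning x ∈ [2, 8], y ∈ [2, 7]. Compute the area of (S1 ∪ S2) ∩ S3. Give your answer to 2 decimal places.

|S1 ∪ S2| = 33.
|(S1 ∪ S2) ∩ S3| = 7.00.

7.00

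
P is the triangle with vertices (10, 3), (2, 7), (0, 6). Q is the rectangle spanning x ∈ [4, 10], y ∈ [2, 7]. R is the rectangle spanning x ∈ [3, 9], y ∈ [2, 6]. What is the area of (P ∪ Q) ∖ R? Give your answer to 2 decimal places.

|P ∪ Q| = 34.4.
|(P ∪ Q) ∩ R| = 21.05.
|(P ∪ Q) ∖ R| = 34.4 − 21.05 = 13.35.

13.35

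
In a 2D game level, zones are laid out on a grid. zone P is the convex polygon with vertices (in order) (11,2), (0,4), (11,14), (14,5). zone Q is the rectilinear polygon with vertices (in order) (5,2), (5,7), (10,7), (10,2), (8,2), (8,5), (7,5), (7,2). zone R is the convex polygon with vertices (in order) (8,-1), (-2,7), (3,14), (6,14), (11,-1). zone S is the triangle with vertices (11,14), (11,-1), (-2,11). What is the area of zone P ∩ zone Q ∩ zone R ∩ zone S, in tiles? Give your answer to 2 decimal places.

13.88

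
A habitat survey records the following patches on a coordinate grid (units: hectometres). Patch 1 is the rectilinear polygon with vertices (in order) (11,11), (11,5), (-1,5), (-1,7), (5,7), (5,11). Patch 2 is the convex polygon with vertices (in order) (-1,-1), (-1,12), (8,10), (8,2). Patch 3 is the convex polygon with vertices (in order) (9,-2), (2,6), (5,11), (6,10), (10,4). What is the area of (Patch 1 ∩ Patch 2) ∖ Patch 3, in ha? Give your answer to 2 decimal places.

10.31

|Patch 1 ∩ Patch 2| = 28.
|(Patch 1 ∩ Patch 2) ∩ Patch 3| = 17.6911.
|(Patch 1 ∩ Patch 2) ∖ Patch 3| = 28 − 17.6911 = 10.31.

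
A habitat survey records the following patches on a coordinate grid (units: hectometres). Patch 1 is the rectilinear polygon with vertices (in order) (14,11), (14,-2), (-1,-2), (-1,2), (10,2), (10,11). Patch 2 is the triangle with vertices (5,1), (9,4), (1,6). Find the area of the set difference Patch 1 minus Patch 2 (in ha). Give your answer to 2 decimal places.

94.93

|Patch 1| = 96, |Patch 1∩Patch 2| = 1.0667.
|Patch 1 ∖ Patch 2| = |Patch 1| − |Patch 1∩Patch 2| = 96 − 1.0667 = 94.93.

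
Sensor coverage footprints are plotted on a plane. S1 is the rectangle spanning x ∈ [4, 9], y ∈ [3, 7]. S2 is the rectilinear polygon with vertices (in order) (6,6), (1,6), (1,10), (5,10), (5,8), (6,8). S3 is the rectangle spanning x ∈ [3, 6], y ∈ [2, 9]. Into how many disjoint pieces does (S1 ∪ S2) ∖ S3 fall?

(S1 ∪ S2) ∖ S3 splits into 2 disjoint pieces (area 12, area 10).

2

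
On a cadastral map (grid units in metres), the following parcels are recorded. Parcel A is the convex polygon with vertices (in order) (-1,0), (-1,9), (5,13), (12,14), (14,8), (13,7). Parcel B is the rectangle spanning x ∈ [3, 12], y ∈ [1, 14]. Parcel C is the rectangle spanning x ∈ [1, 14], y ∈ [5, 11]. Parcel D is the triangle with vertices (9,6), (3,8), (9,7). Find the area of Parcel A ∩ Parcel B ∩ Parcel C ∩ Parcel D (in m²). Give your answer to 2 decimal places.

The intersection is the polygon with vertices (3,8), (9,7), (9,6).
By the shoelace formula its area is 3.00.

3.00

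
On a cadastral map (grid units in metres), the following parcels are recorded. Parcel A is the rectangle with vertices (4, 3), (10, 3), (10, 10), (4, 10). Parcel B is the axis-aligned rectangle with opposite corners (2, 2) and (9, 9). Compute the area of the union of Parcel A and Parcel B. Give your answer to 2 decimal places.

By inclusion–exclusion:
Individual areas: |Parcel A| = 42, |Parcel B| = 49.
|Parcel A∩Parcel B|: x∈[4,9], y∈[3,9] → 5·6 = 30.
|Parcel A ∪ Parcel B| = 91 − 30 = 61.00.

61.00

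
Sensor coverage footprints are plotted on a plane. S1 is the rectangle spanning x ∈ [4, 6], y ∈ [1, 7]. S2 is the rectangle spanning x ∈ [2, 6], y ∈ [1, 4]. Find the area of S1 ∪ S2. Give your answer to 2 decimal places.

18.00

By inclusion–exclusion:
Individual areas: |S1| = 12, |S2| = 12.
|S1∩S2|: x∈[4,6], y∈[1,4] → 2·3 = 6.
|S1 ∪ S2| = 24 − 6 = 18.00.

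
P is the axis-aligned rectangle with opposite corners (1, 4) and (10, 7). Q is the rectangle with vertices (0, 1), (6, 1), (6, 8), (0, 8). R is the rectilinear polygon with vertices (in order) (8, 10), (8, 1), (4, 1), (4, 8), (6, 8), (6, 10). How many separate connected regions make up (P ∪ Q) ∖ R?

2

(P ∪ Q) ∖ R splits into 2 disjoint pieces (area 6, area 28).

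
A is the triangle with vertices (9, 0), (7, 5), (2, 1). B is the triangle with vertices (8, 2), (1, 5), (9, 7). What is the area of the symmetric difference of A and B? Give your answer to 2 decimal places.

|A| = 16.5, |B| = 19, |A∩B| = 4.2434.
|A △ B| = |A| + |B| − 2·|A∩B| = 16.5 + 19 − 8.4868 = 27.01.

27.01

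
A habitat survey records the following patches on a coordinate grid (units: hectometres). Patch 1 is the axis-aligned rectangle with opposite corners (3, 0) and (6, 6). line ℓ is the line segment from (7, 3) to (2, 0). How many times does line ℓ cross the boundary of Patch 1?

The segment meets the boundary at (3,0.6), (6,2.4).

2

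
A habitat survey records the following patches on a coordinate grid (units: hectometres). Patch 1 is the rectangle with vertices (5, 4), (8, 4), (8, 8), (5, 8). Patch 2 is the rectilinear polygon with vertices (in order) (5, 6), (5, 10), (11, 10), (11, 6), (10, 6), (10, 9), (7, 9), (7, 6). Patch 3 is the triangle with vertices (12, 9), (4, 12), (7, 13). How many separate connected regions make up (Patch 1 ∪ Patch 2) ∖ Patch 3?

(Patch 1 ∪ Patch 2) ∖ Patch 3 splits into 2 disjoint pieces (area 22.4792, area 0.025).

2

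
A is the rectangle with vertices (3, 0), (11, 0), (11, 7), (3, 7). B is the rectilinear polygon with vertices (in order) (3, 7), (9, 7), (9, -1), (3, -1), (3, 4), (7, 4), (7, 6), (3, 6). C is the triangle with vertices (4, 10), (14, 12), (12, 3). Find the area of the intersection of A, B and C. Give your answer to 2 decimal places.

1.08

The intersection is the polygon with vertices (9,5.625), (7.429,7), (9,7).
By the shoelace formula its area is 1.08.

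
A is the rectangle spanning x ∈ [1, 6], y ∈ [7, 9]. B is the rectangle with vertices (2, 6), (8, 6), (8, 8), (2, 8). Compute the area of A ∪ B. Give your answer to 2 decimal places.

By inclusion–exclusion:
Individual areas: |A| = 10, |B| = 12.
|A∩B|: x∈[2,6], y∈[7,8] → 4·1 = 4.
|A ∪ B| = 22 − 4 = 18.00.

18.00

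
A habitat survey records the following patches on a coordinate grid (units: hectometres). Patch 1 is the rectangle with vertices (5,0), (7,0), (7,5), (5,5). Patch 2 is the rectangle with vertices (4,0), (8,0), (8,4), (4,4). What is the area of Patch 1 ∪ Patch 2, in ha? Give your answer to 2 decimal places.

18.00

By inclusion–exclusion:
Individual areas: |Patch 1| = 10, |Patch 2| = 16.
|Patch 1∩Patch 2|: x∈[5,7], y∈[0,4] → 2·4 = 8.
|Patch 1 ∪ Patch 2| = 26 − 8 = 18.00.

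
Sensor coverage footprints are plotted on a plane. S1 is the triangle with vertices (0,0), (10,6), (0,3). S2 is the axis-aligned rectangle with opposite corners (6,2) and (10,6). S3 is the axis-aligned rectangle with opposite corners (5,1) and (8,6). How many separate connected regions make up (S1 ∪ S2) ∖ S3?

2

(S1 ∪ S2) ∖ S3 splits into 2 disjoint pieces (area 11.25, area 8).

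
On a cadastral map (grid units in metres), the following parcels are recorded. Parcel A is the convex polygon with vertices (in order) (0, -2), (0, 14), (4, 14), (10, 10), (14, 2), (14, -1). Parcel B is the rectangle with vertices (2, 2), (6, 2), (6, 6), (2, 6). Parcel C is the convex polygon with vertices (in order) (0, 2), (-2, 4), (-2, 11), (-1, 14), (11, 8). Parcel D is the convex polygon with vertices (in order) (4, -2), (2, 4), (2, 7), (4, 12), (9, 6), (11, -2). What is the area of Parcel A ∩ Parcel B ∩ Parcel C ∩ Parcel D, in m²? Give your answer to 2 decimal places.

7.16

The intersection is the polygon with vertices (6,6), (6,5.273), (2.256,3.231), (2,4), (2,6).
By the shoelace formula its area is 7.16.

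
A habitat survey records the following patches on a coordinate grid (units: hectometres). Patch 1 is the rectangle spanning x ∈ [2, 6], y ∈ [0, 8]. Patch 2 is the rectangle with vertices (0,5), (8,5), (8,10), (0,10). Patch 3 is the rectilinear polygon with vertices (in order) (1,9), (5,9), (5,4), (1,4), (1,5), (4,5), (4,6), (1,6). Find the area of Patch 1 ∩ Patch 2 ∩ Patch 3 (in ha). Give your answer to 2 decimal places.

7.00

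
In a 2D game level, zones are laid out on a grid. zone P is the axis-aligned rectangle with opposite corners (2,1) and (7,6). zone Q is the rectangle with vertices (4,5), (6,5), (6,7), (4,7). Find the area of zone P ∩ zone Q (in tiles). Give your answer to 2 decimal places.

2.00

|zone P∩zone Q|: x∈[4,6], y∈[5,6] → 2·1 = 2.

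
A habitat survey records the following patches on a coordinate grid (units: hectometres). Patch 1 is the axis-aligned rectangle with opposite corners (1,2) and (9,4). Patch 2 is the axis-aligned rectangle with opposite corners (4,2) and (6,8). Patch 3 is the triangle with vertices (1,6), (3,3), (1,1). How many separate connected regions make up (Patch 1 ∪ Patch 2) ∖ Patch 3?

(Patch 1 ∪ Patch 2) ∖ Patch 3 is a single connected region.

1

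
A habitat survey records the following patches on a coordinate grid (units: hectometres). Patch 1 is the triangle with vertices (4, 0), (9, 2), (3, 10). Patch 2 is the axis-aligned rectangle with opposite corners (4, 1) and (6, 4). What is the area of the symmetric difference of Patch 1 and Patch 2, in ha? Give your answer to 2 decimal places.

|Patch 1| = 26, |Patch 2| = 6, |Patch 1∩Patch 2| = 6.
|Patch 1 △ Patch 2| = |Patch 1| + |Patch 2| − 2·|Patch 1∩Patch 2| = 26 + 6 − 12 = 20.00.

20.00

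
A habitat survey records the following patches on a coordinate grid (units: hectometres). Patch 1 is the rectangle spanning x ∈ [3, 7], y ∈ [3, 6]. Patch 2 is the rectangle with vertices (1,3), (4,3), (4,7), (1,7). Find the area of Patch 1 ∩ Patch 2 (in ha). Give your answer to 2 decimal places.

|Patch 1∩Patch 2|: x∈[3,4], y∈[3,6] → 1·3 = 3.

3.00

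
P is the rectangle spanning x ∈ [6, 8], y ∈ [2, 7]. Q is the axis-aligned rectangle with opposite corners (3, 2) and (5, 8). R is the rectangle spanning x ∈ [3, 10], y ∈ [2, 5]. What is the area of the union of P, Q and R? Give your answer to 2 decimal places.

31.00

By inclusion–exclusion:
Individual areas: |P| = 10, |Q| = 12, |R| = 21.
|P∩Q| = 0 (no overlap).
|P∩R|: x∈[6,8], y∈[2,5] → 2·3 = 6.
|Q∩R|: x∈[3,5], y∈[2,5] → 2·3 = 6.
|P∩Q∩R| = 0.
|P ∪ Q ∪ R| = 43 − 12 + 0 = 31.00.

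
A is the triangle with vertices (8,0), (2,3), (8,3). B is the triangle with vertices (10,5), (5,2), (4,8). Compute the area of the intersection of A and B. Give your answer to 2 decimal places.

0.92

The intersection is the polygon with vertices (6.667,3), (5,2), (4.833,3).
By the shoelace formula its area is 0.92.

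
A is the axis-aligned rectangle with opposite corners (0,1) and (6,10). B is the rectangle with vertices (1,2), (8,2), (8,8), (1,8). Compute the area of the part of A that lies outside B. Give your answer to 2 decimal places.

24.00

|A∩B|: x∈[1,6], y∈[2,8] → 5·6 = 30.
|A| = 54.
|A ∖ B| = |A| − |A∩B| = 54 − 30 = 24.00.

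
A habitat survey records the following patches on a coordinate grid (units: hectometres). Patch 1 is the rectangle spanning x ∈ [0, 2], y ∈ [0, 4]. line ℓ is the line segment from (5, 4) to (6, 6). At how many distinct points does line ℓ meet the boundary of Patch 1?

The segment lies entirely outside Patch 1 and never meets its boundary.

0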